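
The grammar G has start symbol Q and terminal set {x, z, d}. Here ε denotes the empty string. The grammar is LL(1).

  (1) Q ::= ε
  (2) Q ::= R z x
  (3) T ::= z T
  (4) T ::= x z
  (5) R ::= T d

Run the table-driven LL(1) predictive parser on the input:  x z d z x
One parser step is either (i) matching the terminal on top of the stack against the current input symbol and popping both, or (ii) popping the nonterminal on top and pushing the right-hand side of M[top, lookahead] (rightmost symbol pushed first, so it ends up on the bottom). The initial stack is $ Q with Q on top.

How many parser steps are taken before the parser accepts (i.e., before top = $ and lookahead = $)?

8

     Stack        Input        Action
  1  $ Q          x z d z x $  expand Q ::= R z x
  2  $ x z R      x z d z x $  expand R ::= T d
  3  $ x z d T    x z d z x $  expand T ::= x z
  4  $ x z d z x  x z d z x $  match x
  5  $ x z d z    z d z x $    match z
  6  $ x z d      d z x $      match d
  7  $ x z        z x $        match z
  8  $ x          x $          match x
Accept reached after 8 steps.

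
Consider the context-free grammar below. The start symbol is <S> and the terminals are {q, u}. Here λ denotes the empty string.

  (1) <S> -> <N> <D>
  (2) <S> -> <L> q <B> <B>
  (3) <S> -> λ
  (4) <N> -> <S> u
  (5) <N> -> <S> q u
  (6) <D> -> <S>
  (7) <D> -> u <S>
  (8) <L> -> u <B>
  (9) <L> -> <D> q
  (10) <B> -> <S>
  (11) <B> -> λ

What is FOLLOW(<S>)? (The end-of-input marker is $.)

FIRST(<S>): from <S>-><N> <D> we get {q, u}; from <S>-><L> q <B> <B> we get {q, u}; from <S>->λ we get {λ}. So FIRST(<S>) = {λ, q, u}.
FIRST(<N>): from <N>-><S> u we get {q, u}; from <N>-><S> q u we get {q, u}. So FIRST(<N>) = {q, u}.
FIRST(<D>): from <D>-><S> we get {λ, q, u}; from <D>->u <S> we get {u}. So FIRST(<D>) = {λ, q, u}.
FIRST(<B>): from <B>-><S> we get {λ, q, u}; from <B>->λ we get {λ}. So FIRST(<B>) = {λ, q, u}.
FIRST(<L>): from <L>->u <B> we get {u}; from <L>-><D> q we get {q, u}. So FIRST(<L>) = {q, u}.
FOLLOW(<S>) includes $ since <S> is the start symbol.
FOLLOW(<L>): in <S>-><L> q <B> <B>, <L> is followed by q <B> <B> with FIRST {q}. Thus FOLLOW(<L>) = {q}.
FOLLOW(<S>): in <N>-><S> u, <S> is followed by u with FIRST {u}; in <N>-><S> q u, <S> is followed by q u with FIRST {q}; in <D>-><S>, the suffix after <S> is empty, so FOLLOW(<S>) ⊇ FOLLOW(<D>) = {$, q, u}; in <D>->u <S>, the suffix after <S> is empty, so FOLLOW(<S>) ⊇ FOLLOW(<D>) = {$, q, u}; in <B>-><S>, the suffix after <S> is empty, so FOLLOW(<S>) ⊇ FOLLOW(<B>) = {$, q, u}. Thus FOLLOW(<S>) = {$, q, u}.
FOLLOW(<N>): in <S>-><N> <D>, <N> is followed by <D> with FIRST {λ, q, u}; in <S>-><N> <D>, the suffix after <N> is nullable, so FOLLOW(<N>) ⊇ FOLLOW(<S>) = {$, q, u}. Thus FOLLOW(<N>) = {$, q, u}.
FOLLOW(<D>): in <S>-><N> <D>, the suffix after <D> is empty, so FOLLOW(<D>) ⊇ FOLLOW(<S>) = {$, q, u}; in <L>-><D> q, <D> is followed by q with FIRST {q}. Thus FOLLOW(<D>) = {$, q, u}.
FOLLOW(<B>): in <S>-><L> q <B> <B> (occurrence 1), <B> is followed by <B> with FIRST {λ, q, u}; in <S>-><L> q <B> <B> (occurrence 1), the suffix after <B> is nullable, so FOLLOW(<B>) ⊇ FOLLOW(<S>) = {$, q, u}; in <S>-><L> q <B> <B> (occurrence 2), the suffix after <B> is empty, so FOLLOW(<B>) ⊇ FOLLOW(<S>) = {$, q, u}; in <L>->u <B>, the suffix after <B> is empty, so FOLLOW(<B>) ⊇ FOLLOW(<L>) = {q}. Thus FOLLOW(<B>) = {$, q, u}.

{$, q, u}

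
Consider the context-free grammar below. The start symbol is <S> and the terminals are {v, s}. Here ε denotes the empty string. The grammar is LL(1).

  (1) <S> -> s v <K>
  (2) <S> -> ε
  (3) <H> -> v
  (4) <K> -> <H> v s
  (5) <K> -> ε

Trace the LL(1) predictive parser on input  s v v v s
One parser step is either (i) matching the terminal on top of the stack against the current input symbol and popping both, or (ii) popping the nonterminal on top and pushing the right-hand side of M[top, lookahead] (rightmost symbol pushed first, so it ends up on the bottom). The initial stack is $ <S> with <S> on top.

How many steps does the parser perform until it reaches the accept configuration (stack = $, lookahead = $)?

     Stack      Input        Action
  1  $ <S>      s v v v s $  expand <S> -> s v <K>
  2  $ <K> v s  s v v v s $  match s
  3  $ <K> v    v v v s $    match v
  4  $ <K>      v v s $      expand <K> -> <H> v s
  5  $ s v <H>  v v s $      expand <H> -> v
  6  $ s v v    v v s $      match v
  7  $ s v      v s $        match v
  8  $ s        s $          match s
Accept reached after 8 steps.

8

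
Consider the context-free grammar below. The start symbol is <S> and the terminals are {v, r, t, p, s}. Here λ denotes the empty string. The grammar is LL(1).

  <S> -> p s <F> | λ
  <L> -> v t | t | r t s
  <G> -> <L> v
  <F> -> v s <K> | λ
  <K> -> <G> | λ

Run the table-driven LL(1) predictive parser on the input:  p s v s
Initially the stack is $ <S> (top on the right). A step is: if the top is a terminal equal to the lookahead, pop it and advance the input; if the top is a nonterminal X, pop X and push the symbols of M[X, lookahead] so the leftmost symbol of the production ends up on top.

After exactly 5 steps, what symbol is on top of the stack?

s

step 1: stack=$ <S>  input=p s v s $  — expand <S> -> p s <F>
step 2: stack=$ <F> s p  input=p s v s $  — match p
step 3: stack=$ <F> s  input=s v s $  — match s
step 4: stack=$ <F>  input=v s $  — expand <F> -> v s <K>
step 5: stack=$ <K> s v  input=v s $  — match v
Stack after step 5: $ <K> s (top = s).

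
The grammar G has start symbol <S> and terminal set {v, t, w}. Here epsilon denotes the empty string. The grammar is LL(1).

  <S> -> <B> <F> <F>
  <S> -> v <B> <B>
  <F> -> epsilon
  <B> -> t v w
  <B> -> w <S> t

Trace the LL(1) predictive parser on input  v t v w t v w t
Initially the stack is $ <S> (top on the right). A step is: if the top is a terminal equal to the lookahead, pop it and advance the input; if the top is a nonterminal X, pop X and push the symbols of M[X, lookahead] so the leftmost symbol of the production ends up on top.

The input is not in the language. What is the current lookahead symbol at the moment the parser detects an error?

step 1: stack=$ <S>  input=v t v w t v w t $  — expand <S> -> v <B> <B>
step 2: stack=$ <B> <B> v  input=v t v w t v w t $  — match v
step 3: stack=$ <B> <B>  input=t v w t v w t $  — expand <B> -> t v w
step 4: stack=$ <B> w v t  input=t v w t v w t $  — match t
step 5: stack=$ <B> w v  input=v w t v w t $  — match v
step 6: stack=$ <B> w  input=w t v w t $  — match w
step 7: stack=$ <B>  input=t v w t $  — expand <B> -> t v w
step 8: stack=$ w v t  input=t v w t $  — match t
step 9: stack=$ w v  input=v w t $  — match v
step 10: stack=$ w  input=w t $  — match w
step 11: stack=$  input=t $  — error: stack empty but input remains

t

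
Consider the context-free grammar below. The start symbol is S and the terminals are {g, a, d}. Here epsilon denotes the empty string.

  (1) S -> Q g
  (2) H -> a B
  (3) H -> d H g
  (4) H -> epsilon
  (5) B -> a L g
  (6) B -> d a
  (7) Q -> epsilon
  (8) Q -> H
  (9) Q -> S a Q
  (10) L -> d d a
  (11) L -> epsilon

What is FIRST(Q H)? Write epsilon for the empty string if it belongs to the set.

FIRST(H): from H->a B we get {a}; from H->d H g we get {d}; from H->epsilon we get {epsilon}. So FIRST(H) = {epsilon, a, d}.
FIRST(B): from B->a L g we get {a}; from B->d a we get {d}. So FIRST(B) = {a, d}.
FIRST(L): from L->d d a we get {d}; from L->epsilon we get {epsilon}. So FIRST(L) = {epsilon, d}.
FIRST(S): from S->Q g we get {a, d, g}. So FIRST(S) = {a, d, g}.
FIRST(Q): from Q->epsilon we get {epsilon}; from Q->H we get {epsilon, a, d}; from Q->S a Q we get {a, d, g}. So FIRST(Q) = {epsilon, a, d, g}.
FIRST(Q H): take FIRST of each symbol in turn, carrying on past any symbol whose FIRST contains epsilon; result {epsilon, a, d, g}.

{epsilon, a, d, g}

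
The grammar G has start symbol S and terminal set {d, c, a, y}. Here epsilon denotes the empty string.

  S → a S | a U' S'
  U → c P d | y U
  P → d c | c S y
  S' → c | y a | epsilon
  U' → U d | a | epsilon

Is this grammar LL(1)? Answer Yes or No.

No

FIRST(S) = {a}
FIRST(U) = {c, y}
FIRST(P) = {c, d}
FIRST(S') = {epsilon, c, y}
FIRST(U') = {epsilon, a, c, y}
FOLLOW(S) = {$, y}
FOLLOW(U) = {d}
FOLLOW(P) = {d}
FOLLOW(S') = {$, y}
FOLLOW(U') = {$, c, y}
Cell M[S, a] receives both S → a S and S → a U' S' — the grammar is not LL(1).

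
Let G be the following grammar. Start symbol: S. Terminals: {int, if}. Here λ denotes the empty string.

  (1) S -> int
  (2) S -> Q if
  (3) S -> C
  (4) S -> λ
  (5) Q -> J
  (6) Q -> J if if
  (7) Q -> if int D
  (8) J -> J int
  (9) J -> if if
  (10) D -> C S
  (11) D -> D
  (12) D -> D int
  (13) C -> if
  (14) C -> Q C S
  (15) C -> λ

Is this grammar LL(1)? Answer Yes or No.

FIRST(S) = {λ, if, int}
FIRST(Q) = {if}
FIRST(J) = {if}
FIRST(D) = {λ, if, int}
FIRST(C) = {λ, if}
FOLLOW(S) = {$, if, int}
FOLLOW(Q) = {$, if, int}
FOLLOW(J) = {$, if, int}
FOLLOW(D) = {$, if, int}
FOLLOW(C) = {$, if, int}
Cell M[C, if] receives both C -> if and C -> Q C S and C -> λ — the grammar is not LL(1).

No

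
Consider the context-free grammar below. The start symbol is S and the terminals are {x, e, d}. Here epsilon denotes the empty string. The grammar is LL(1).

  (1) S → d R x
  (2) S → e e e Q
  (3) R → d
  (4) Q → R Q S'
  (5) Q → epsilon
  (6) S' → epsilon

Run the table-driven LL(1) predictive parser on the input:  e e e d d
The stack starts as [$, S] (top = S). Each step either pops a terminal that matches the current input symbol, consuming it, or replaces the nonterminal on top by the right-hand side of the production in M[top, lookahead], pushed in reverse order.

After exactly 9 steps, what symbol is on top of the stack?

d

     Stack        Input        Action
  1  $ S          e e e d d $  expand S → e e e Q
  2  $ Q e e e    e e e d d $  match e
  3  $ Q e e      e e d d $    match e
  4  $ Q e        e d d $      match e
  5  $ Q          d d $        expand Q → R Q S'
  6  $ S' Q R     d d $        expand R → d
  7  $ S' Q d     d d $        match d
  8  $ S' Q       d $          expand Q → R Q S'
  9  $ S' S' Q R  d $          expand R → d
Stack after step 9: $ S' S' Q d (top = d).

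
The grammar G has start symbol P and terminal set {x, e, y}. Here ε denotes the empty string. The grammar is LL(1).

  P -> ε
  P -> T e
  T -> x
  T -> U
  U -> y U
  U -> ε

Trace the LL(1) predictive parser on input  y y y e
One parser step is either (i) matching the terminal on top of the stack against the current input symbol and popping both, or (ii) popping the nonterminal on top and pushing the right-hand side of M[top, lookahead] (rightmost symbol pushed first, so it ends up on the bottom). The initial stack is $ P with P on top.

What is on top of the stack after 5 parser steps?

     Stack    Input      Action
  1  $ P      y y y e $  expand P -> T e
  2  $ e T    y y y e $  expand T -> U
  3  $ e U    y y y e $  expand U -> y U
  4  $ e U y  y y y e $  match y
  5  $ e U    y y e $    expand U -> y U
Stack after step 5: $ e U y (top = y).

y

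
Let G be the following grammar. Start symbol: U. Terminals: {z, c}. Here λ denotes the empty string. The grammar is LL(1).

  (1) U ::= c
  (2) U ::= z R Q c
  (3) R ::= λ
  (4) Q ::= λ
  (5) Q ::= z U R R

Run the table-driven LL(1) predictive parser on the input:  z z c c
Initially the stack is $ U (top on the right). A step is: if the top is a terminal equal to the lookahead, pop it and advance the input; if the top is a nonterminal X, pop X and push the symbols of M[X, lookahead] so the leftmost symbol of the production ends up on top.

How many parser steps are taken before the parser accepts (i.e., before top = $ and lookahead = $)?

10

step 1: stack=$ U  input=z z c c $  — expand U ::= z R Q c
step 2: stack=$ c Q R z  input=z z c c $  — match z
step 3: stack=$ c Q R  input=z c c $  — expand R ::= λ
step 4: stack=$ c Q  input=z c c $  — expand Q ::= z U R R
step 5: stack=$ c R R U z  input=z c c $  — match z
step 6: stack=$ c R R U  input=c c $  — expand U ::= c
step 7: stack=$ c R R c  input=c c $  — match c
step 8: stack=$ c R R  input=c $  — expand R ::= λ
step 9: stack=$ c R  input=c $  — expand R ::= λ
step 10: stack=$ c  input=c $  — match c
Accept reached after 10 steps.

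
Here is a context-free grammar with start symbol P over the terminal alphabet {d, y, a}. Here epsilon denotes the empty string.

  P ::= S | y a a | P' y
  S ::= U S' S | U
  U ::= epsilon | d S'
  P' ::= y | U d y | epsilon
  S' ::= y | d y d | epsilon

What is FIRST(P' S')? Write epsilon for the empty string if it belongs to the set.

{epsilon, d, y}

FIRST(U) = {epsilon, d}
FIRST(S') = {epsilon, d, y}
FIRST(S) = {epsilon, d, y}  (via U S' S, U)
FIRST(P') = {epsilon, d, y}  (via U d y)
FIRST(P) = {epsilon, d, y}  (via S, P' y)
FIRST(P' S'): take FIRST of each symbol in turn, carrying on past any symbol whose FIRST contains epsilon; result {epsilon, d, y}.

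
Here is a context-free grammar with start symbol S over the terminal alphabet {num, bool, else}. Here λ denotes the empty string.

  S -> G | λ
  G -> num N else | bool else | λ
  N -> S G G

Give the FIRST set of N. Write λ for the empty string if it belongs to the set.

FIRST(G): from G->num N else we get {num}; from G->bool else we get {bool}; from G->λ we get {λ}. So FIRST(G) = {λ, bool, num}.
FIRST(S): from S->G we get {λ, bool, num}; from S->λ we get {λ}. So FIRST(S) = {λ, bool, num}.
FIRST(N): from N->S G G we get {λ, bool, num}. So FIRST(N) = {λ, bool, num}.

{λ, bool, num}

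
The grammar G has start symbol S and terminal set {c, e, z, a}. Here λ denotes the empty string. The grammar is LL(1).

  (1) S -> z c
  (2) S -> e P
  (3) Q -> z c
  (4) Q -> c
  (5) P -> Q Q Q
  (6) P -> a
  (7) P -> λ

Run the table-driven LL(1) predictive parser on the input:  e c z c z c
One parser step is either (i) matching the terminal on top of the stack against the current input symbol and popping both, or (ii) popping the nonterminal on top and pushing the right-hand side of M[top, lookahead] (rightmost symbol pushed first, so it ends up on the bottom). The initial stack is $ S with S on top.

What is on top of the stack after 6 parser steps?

z

     Stack    Input          Action
  1  $ S      e c z c z c $  expand S -> e P
  2  $ P e    e c z c z c $  match e
  3  $ P      c z c z c $    expand P -> Q Q Q
  4  $ Q Q Q  c z c z c $    expand Q -> c
  5  $ Q Q c  c z c z c $    match c
  6  $ Q Q    z c z c $      expand Q -> z c
Stack after step 6: $ Q c z (top = z).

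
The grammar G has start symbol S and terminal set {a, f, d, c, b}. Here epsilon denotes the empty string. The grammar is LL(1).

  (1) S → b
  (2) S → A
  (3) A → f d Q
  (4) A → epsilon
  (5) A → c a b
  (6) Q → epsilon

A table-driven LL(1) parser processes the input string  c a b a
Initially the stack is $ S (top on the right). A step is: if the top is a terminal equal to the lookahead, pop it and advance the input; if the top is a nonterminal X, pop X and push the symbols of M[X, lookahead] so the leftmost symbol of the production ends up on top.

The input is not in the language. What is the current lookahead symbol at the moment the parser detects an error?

a

step 1: stack=$ S  input=c a b a $  — expand S → A
step 2: stack=$ A  input=c a b a $  — expand A → c a b
step 3: stack=$ b a c  input=c a b a $  — match c
step 4: stack=$ b a  input=a b a $  — match a
step 5: stack=$ b  input=b a $  — match b
step 6: stack=$  input=a $  — error: stack empty but input remains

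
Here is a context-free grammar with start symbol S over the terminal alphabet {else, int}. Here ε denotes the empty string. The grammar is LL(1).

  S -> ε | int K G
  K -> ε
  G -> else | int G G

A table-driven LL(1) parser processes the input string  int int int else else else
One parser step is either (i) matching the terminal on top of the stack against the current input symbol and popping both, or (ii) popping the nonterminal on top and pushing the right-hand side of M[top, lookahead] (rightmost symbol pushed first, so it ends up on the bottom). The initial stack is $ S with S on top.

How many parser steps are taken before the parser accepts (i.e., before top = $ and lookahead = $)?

13

      Stack        Input                         Action
   1  $ S          int int int else else else $  expand S -> int K G
   2  $ G K int    int int int else else else $  match int
   3  $ G K        int int else else else $      expand K -> ε
   4  $ G          int int else else else $      expand G -> int G G
   5  $ G G int    int int else else else $      match int
   6  $ G G        int else else else $          expand G -> int G G
   7  $ G G G int  int else else else $          match int
   8  $ G G G      else else else $              expand G -> else
   9  $ G G else   else else else $              match else
  10  $ G G        else else $                   expand G -> else
  11  $ G else     else else $                   match else
  12  $ G          else $                        expand G -> else
  13  $ else       else $                        match else
Accept reached after 13 steps.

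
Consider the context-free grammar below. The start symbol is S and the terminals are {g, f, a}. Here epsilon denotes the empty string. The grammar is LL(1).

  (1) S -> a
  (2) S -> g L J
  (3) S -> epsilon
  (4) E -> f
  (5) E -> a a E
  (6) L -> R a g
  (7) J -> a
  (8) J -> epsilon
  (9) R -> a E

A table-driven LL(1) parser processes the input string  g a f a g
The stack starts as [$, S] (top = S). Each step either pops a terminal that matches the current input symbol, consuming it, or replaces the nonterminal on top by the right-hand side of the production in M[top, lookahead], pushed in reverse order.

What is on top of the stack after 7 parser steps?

     Stack        Input        Action
  1  $ S          g a f a g $  expand S -> g L J
  2  $ J L g      g a f a g $  match g
  3  $ J L        a f a g $    expand L -> R a g
  4  $ J g a R    a f a g $    expand R -> a E
  5  $ J g a E a  a f a g $    match a
  6  $ J g a E    f a g $      expand E -> f
  7  $ J g a f    f a g $      match f
Stack after step 7: $ J g a (top = a).

a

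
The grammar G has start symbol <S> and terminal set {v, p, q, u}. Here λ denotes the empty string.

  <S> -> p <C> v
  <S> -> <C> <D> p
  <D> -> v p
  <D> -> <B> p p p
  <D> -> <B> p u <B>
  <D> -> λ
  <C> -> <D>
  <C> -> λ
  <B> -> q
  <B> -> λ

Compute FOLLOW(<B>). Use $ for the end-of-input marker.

FIRST(<B>) = {λ, q}
FIRST(<D>) = {λ, p, q, v}  (via <B> p p p, <B> p u <B>)
FIRST(<C>) = {λ, p, q, v}  (via <D>)
FIRST(<S>) = {p, q, v}  (via <C> <D> p)
FOLLOW(<S>) includes $ since <S> is the start symbol.
FOLLOW(<S>): <S> appears on no right-hand side. Thus FOLLOW(<S>) = {$}.
FOLLOW(<C>): in <S>->p <C> v, <C> is followed by v with FIRST {v}; in <S>-><C> <D> p, <C> is followed by <D> p with FIRST {p, q, v}. Thus FOLLOW(<C>) = {p, q, v}.
FOLLOW(<D>): in <S>-><C> <D> p, <D> is followed by p with FIRST {p}; in <C>-><D>, the suffix after <D> is empty, so FOLLOW(<D>) ⊇ FOLLOW(<C>) = {p, q, v}. Thus FOLLOW(<D>) = {p, q, v}.
FOLLOW(<B>): in <D>-><B> p p p, <B> is followed by p p p with FIRST {p}; in <D>-><B> p u <B> (occurrence 1), <B> is followed by p u <B> with FIRST {p}; in <D>-><B> p u <B> (occurrence 2), the suffix after <B> is empty, so FOLLOW(<B>) ⊇ FOLLOW(<D>) = {p, q, v}. Thus FOLLOW(<B>) = {p, q, v}.

{p, q, v}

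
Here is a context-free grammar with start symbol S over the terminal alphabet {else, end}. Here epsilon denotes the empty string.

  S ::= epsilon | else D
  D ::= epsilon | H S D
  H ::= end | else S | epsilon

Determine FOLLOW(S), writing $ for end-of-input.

{$, else, end}

FIRST(S): from S::=epsilon we get {epsilon}; from S::=else D we get {else}. So FIRST(S) = {epsilon, else}.
FIRST(H): from H::=end we get {end}; from H::=else S we get {else}; from H::=epsilon we get {epsilon}. So FIRST(H) = {epsilon, else, end}.
FIRST(D): from D::=epsilon we get {epsilon}; from D::=H S D we get {epsilon, else, end}. So FIRST(D) = {epsilon, else, end}.
FOLLOW(S) includes $ since S is the start symbol.
FOLLOW(S): in D::=H S D, S is followed by D with FIRST {epsilon, else, end}; in D::=H S D, the suffix after S is nullable, so FOLLOW(S) ⊇ FOLLOW(D) = {$, else, end}; in H::=else S, the suffix after S is empty, so FOLLOW(S) ⊇ FOLLOW(H) = {$, else, end}. Thus FOLLOW(S) = {$, else, end}.
FOLLOW(D): in S::=else D, the suffix after D is empty, so FOLLOW(D) ⊇ FOLLOW(S) = {$, else, end}; in D::=H S D, the suffix after D is empty (adds nothing new). Thus FOLLOW(D) = {$, else, end}.
FOLLOW(H): in D::=H S D, H is followed by S D with FIRST {epsilon, else, end}; in D::=H S D, the suffix after H is nullable, so FOLLOW(H) ⊇ FOLLOW(D) = {$, else, end}. Thus FOLLOW(H) = {$, else, end}.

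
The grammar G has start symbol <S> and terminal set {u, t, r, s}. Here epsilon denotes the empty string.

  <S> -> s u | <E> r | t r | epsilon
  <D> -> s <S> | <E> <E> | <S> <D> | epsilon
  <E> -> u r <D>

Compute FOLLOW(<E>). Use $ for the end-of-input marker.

FIRST(<E>) = {u}
FIRST(<S>) = {epsilon, s, t, u}  (via <E> r)
FIRST(<D>) = {epsilon, s, t, u}  (via <E> <E>, <S> <D>)
FOLLOW(<S>) includes $ since <S> is the start symbol.
FOLLOW(<S>): in <D>->s <S>, the suffix after <S> is empty, so FOLLOW(<S>) ⊇ FOLLOW(<D>) = {r, u}; in <D>-><S> <D>, <S> is followed by <D> with FIRST {epsilon, s, t, u}; in <D>-><S> <D>, the suffix after <S> is nullable, so FOLLOW(<S>) ⊇ FOLLOW(<D>) = {r, u}. Thus FOLLOW(<S>) = {$, r, s, t, u}.
FOLLOW(<D>): in <D>-><S> <D>, the suffix after <D> is empty (adds nothing new); in <E>->u r <D>, the suffix after <D> is empty, so FOLLOW(<D>) ⊇ FOLLOW(<E>) = {r, u}. Thus FOLLOW(<D>) = {r, u}.
FOLLOW(<E>): in <S>-><E> r, <E> is followed by r with FIRST {r}; in <D>-><E> <E> (occurrence 1), <E> is followed by <E> with FIRST {u}; in <D>-><E> <E> (occurrence 2), the suffix after <E> is empty, so FOLLOW(<E>) ⊇ FOLLOW(<D>) = {r, u}. Thus FOLLOW(<E>) = {r, u}.

{r, u}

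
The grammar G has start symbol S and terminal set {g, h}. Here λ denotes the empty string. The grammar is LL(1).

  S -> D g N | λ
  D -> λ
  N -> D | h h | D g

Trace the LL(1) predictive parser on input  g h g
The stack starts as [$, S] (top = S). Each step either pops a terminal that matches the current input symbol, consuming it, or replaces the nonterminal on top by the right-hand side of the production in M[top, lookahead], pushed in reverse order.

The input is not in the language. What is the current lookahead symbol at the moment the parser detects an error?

     Stack    Input    Action
  1  $ S      g h g $  expand S -> D g N
  2  $ N g D  g h g $  expand D -> λ
  3  $ N g    g h g $  match g
  4  $ N      h g $    expand N -> h h
  5  $ h h    h g $    match h
  6  $ h      g $      error: top is terminal h but lookahead is g

g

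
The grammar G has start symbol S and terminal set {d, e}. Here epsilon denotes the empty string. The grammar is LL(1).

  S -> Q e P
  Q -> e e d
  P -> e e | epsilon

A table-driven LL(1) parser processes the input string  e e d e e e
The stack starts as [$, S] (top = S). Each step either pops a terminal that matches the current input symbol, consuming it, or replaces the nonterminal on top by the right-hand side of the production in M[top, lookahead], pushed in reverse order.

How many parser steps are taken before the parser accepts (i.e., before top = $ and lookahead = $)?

9

     Stack        Input          Action
  1  $ S          e e d e e e $  expand S -> Q e P
  2  $ P e Q      e e d e e e $  expand Q -> e e d
  3  $ P e d e e  e e d e e e $  match e
  4  $ P e d e    e d e e e $    match e
  5  $ P e d      d e e e $      match d
  6  $ P e        e e e $        match e
  7  $ P          e e $          expand P -> e e
  8  $ e e        e e $          match e
  9  $ e          e $            match e
Accept reached after 9 steps.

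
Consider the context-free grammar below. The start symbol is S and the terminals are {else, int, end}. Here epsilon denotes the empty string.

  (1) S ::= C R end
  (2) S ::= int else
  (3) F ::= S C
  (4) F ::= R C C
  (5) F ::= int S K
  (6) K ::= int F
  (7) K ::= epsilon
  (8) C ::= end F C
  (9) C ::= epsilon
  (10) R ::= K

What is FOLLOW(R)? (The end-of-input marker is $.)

{end, int}

FIRST(K): from K::=int F we get {int}; from K::=epsilon we get {epsilon}. So FIRST(K) = {epsilon, int}.
FIRST(C): from C::=end F C we get {end}; from C::=epsilon we get {epsilon}. So FIRST(C) = {epsilon, end}.
FIRST(R): from R::=K we get {epsilon, int}. So FIRST(R) = {epsilon, int}.
FIRST(S): from S::=C R end we get {end, int}; from S::=int else we get {int}. So FIRST(S) = {end, int}.
FIRST(F): from F::=S C we get {end, int}; from F::=R C C we get {epsilon, end, int}; from F::=int S K we get {int}. So FIRST(F) = {epsilon, end, int}.
FOLLOW(S) includes $ since S is the start symbol.
FOLLOW(S): in F::=S C, S is followed by C with FIRST {epsilon, end}; in F::=S C, the suffix after S is nullable, so FOLLOW(S) ⊇ FOLLOW(F) = {end, int}; in F::=int S K, S is followed by K with FIRST {epsilon, int}; in F::=int S K, the suffix after S is nullable, so FOLLOW(S) ⊇ FOLLOW(F) = {end, int}. Thus FOLLOW(S) = {$, end, int}.
FOLLOW(F): in K::=int F, the suffix after F is empty, so FOLLOW(F) ⊇ FOLLOW(K) = {end, int}; in C::=end F C, F is followed by C with FIRST {epsilon, end}; in C::=end F C, the suffix after F is nullable, so FOLLOW(F) ⊇ FOLLOW(C) = {end, int}. Thus FOLLOW(F) = {end, int}.
FOLLOW(C): in S::=C R end, C is followed by R end with FIRST {end, int}; in F::=S C, the suffix after C is empty, so FOLLOW(C) ⊇ FOLLOW(F) = {end, int}; in F::=R C C (occurrence 1), C is followed by C with FIRST {epsilon, end}; in F::=R C C (occurrence 1), the suffix after C is nullable, so FOLLOW(C) ⊇ FOLLOW(F) = {end, int}; in F::=R C C (occurrence 2), the suffix after C is empty, so FOLLOW(C) ⊇ FOLLOW(F) = {end, int}; in C::=end F C, the suffix after C is empty (adds nothing new). Thus FOLLOW(C) = {end, int}.
FOLLOW(R): in S::=C R end, R is followed by end with FIRST {end}; in F::=R C C, R is followed by C C with FIRST {epsilon, end}; in F::=R C C, the suffix after R is nullable, so FOLLOW(R) ⊇ FOLLOW(F) = {end, int}. Thus FOLLOW(R) = {end, int}.
FOLLOW(K): in F::=int S K, the suffix after K is empty, so FOLLOW(K) ⊇ FOLLOW(F) = {end, int}; in R::=K, the suffix after K is empty, so FOLLOW(K) ⊇ FOLLOW(R) = {end, int}. Thus FOLLOW(K) = {end, int}.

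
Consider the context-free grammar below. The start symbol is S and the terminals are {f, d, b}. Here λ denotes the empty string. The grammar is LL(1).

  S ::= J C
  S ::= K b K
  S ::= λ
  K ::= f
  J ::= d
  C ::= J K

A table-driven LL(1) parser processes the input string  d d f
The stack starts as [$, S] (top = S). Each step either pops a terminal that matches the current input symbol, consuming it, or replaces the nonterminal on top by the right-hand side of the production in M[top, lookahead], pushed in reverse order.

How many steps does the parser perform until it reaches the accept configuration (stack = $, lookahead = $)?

8

step 1: stack=$ S  input=d d f $  — expand S ::= J C
step 2: stack=$ C J  input=d d f $  — expand J ::= d
step 3: stack=$ C d  input=d d f $  — match d
step 4: stack=$ C  input=d f $  — expand C ::= J K
step 5: stack=$ K J  input=d f $  — expand J ::= d
step 6: stack=$ K d  input=d f $  — match d
step 7: stack=$ K  input=f $  — expand K ::= f
step 8: stack=$ f  input=f $  — match f
Accept reached after 8 steps.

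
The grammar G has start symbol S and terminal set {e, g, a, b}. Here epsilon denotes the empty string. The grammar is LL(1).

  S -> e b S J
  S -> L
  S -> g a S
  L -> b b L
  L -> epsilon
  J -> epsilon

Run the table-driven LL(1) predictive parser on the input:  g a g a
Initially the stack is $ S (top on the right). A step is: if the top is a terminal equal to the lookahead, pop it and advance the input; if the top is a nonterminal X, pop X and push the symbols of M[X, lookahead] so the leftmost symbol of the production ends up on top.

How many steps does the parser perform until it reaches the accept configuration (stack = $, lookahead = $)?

     Stack    Input      Action
  1  $ S      g a g a $  expand S -> g a S
  2  $ S a g  g a g a $  match g
  3  $ S a    a g a $    match a
  4  $ S      g a $      expand S -> g a S
  5  $ S a g  g a $      match g
  6  $ S a    a $        match a
  7  $ S      $          expand S -> L
  8  $ L      $          expand L -> epsilon
Accept reached after 8 steps.

8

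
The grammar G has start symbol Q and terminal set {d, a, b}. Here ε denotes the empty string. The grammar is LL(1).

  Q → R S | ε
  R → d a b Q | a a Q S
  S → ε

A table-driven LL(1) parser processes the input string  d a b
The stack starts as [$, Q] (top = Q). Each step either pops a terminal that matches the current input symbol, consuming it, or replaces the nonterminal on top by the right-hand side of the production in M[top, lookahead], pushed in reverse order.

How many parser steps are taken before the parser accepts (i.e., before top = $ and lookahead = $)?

7

     Stack        Input    Action
  1  $ Q          d a b $  expand Q → R S
  2  $ S R        d a b $  expand R → d a b Q
  3  $ S Q b a d  d a b $  match d
  4  $ S Q b a    a b $    match a
  5  $ S Q b      b $      match b
  6  $ S Q        $        expand Q → ε
  7  $ S          $        expand S → ε
Accept reached after 7 steps.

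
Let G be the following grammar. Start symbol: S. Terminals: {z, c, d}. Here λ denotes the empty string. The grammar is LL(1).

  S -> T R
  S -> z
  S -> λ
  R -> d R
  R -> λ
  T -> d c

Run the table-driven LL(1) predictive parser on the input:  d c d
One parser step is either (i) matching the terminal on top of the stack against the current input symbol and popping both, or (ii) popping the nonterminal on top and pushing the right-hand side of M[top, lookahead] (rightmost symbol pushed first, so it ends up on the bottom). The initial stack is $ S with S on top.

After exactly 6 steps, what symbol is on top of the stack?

R

step 1: stack=$ S  input=d c d $  — expand S -> T R
step 2: stack=$ R T  input=d c d $  — expand T -> d c
step 3: stack=$ R c d  input=d c d $  — match d
step 4: stack=$ R c  input=c d $  — match c
step 5: stack=$ R  input=d $  — expand R -> d R
step 6: stack=$ R d  input=d $  — match d
Stack after step 6: $ R (top = R).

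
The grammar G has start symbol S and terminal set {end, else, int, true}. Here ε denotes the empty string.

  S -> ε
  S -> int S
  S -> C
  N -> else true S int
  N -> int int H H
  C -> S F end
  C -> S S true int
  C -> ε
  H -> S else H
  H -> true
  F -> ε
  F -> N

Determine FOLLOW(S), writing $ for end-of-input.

FIRST(N) = {else, int}
FIRST(F) = {ε, else, int}  (via N)
FIRST(S) = {ε, else, end, int, true}  (via C)
FIRST(C) = {ε, else, end, int, true}  (via S F end, S S true int)
FIRST(H) = {else, end, int, true}  (via S else H)
FOLLOW(S) includes $ since S is the start symbol.
FOLLOW(S): in S->int S, the suffix after S is empty (adds nothing new); in N->else true S int, S is followed by int with FIRST {int}; in C->S F end, S is followed by F end with FIRST {else, end, int}; in C->S S true int (occurrence 1), S is followed by S true int with FIRST {else, end, int, true}; in C->S S true int (occurrence 2), S is followed by true int with FIRST {true}; in H->S else H, S is followed by else H with FIRST {else}. Thus FOLLOW(S) = {$, else, end, int, true}.
FOLLOW(C): in S->C, the suffix after C is empty, so FOLLOW(C) ⊇ FOLLOW(S) = {$, else, end, int, true}. Thus FOLLOW(C) = {$, else, end, int, true}.
FOLLOW(F): in C->S F end, F is followed by end with FIRST {end}. Thus FOLLOW(F) = {end}.
FOLLOW(N): in F->N, the suffix after N is empty, so FOLLOW(N) ⊇ FOLLOW(F) = {end}. Thus FOLLOW(N) = {end}.
FOLLOW(H): in N->int int H H (occurrence 1), H is followed by H with FIRST {else, end, int, true}; in N->int int H H (occurrence 2), the suffix after H is empty, so FOLLOW(H) ⊇ FOLLOW(N) = {end}; in H->S else H, the suffix after H is empty (adds nothing new). Thus FOLLOW(H) = {else, end, int, true}.

{$, else, end, int, true}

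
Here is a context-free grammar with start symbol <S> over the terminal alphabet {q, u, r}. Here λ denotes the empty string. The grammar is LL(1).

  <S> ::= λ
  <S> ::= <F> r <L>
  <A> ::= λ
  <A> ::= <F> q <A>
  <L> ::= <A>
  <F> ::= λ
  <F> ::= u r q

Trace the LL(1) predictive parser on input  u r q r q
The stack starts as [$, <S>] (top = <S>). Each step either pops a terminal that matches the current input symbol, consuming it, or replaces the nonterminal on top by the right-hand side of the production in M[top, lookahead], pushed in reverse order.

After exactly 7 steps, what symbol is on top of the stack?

step 1: stack=$ <S>  input=u r q r q $  — expand <S> ::= <F> r <L>
step 2: stack=$ <L> r <F>  input=u r q r q $  — expand <F> ::= u r q
step 3: stack=$ <L> r q r u  input=u r q r q $  — match u
step 4: stack=$ <L> r q r  input=r q r q $  — match r
step 5: stack=$ <L> r q  input=q r q $  — match q
step 6: stack=$ <L> r  input=r q $  — match r
step 7: stack=$ <L>  input=q $  — expand <L> ::= <A>
Stack after step 7: $ <A> (top = <A>).

<A>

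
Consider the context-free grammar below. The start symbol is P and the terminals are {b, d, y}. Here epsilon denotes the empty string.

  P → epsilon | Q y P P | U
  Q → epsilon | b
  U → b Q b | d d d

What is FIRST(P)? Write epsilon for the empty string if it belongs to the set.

{epsilon, b, d, y}

FIRST(Q) = {epsilon, b}
FIRST(U) = {b, d}
FIRST(P) = {epsilon, b, d, y}  (via Q y P P, U)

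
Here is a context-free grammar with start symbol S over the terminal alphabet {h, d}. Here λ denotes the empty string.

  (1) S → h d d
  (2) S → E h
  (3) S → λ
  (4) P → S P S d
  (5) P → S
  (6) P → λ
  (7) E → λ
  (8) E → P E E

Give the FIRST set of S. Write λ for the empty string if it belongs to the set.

{λ, d, h}

FIRST(S): from S→h d d we get {h}; from S→E h we get {d, h}; from S→λ we get {λ}. So FIRST(S) = {λ, d, h}.
FIRST(P): from P→S P S d we get {d, h}; from P→S we get {λ, d, h}; from P→λ we get {λ}. So FIRST(P) = {λ, d, h}.
FIRST(E): from E→λ we get {λ}; from E→P E E we get {λ, d, h}. So FIRST(E) = {λ, d, h}.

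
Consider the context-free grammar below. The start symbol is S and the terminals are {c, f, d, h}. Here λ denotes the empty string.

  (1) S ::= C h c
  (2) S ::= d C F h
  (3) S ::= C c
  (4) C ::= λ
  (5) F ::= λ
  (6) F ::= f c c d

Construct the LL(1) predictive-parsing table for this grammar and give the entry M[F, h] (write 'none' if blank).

FIRST(C): from C::=λ we get {λ}. So FIRST(C) = {λ}.
FIRST(F): from F::=λ we get {λ}; from F::=f c c d we get {f}. So FIRST(F) = {λ, f}.
FIRST(S): from S::=C h c we get {h}; from S::=d C F h we get {d}; from S::=C c we get {c}. So FIRST(S) = {c, d, h}.
FOLLOW(S) includes $ since S is the start symbol.
FOLLOW(F): in S::=d C F h, F is followed by h with FIRST {h}. Thus FOLLOW(F) = {h}.
For F ::= λ: FIRST(λ) = {λ}, so it goes in M[F, t] for t ∈ {}; since λ ∈ FIRST, also for every t ∈ FOLLOW(F) = {h}.
For F ::= f c c d: FIRST(f c c d) = {f}, so it goes in M[F, t] for t ∈ {f}.

F ::= λ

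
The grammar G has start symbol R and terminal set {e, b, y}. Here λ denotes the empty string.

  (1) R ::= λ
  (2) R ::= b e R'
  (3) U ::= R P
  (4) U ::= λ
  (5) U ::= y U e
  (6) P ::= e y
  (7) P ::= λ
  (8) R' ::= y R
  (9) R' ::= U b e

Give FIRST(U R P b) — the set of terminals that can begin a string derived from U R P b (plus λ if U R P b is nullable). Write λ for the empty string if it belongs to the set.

FIRST(R): from R::=λ we get {λ}; from R::=b e R' we get {b}. So FIRST(R) = {λ, b}.
FIRST(P): from P::=e y we get {e}; from P::=λ we get {λ}. So FIRST(P) = {λ, e}.
FIRST(U): from U::=R P we get {λ, b, e}; from U::=λ we get {λ}; from U::=y U e we get {y}. So FIRST(U) = {λ, b, e, y}.
FIRST(R'): from R'::=y R we get {y}; from R'::=U b e we get {b, e, y}. So FIRST(R') = {b, e, y}.
FIRST(U R P b): take FIRST of each symbol in turn, carrying on past any symbol whose FIRST contains λ; result {b, e, y}.

{b, e, y}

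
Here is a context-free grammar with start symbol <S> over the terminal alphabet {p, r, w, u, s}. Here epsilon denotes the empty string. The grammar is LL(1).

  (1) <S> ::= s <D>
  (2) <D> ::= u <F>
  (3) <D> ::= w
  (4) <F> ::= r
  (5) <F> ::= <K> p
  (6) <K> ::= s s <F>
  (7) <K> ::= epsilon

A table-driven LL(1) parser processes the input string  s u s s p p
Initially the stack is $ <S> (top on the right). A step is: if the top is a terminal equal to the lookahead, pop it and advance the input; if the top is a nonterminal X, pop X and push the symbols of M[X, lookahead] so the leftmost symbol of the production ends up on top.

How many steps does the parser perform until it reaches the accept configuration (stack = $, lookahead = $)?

12

step 1: stack=$ <S>  input=s u s s p p $  — expand <S> ::= s <D>
step 2: stack=$ <D> s  input=s u s s p p $  — match s
step 3: stack=$ <D>  input=u s s p p $  — expand <D> ::= u <F>
step 4: stack=$ <F> u  input=u s s p p $  — match u
step 5: stack=$ <F>  input=s s p p $  — expand <F> ::= <K> p
step 6: stack=$ p <K>  input=s s p p $  — expand <K> ::= s s <F>
step 7: stack=$ p <F> s s  input=s s p p $  — match s
step 8: stack=$ p <F> s  input=s p p $  — match s
step 9: stack=$ p <F>  input=p p $  — expand <F> ::= <K> p
step 10: stack=$ p p <K>  input=p p $  — expand <K> ::= epsilon
step 11: stack=$ p p  input=p p $  — match p
step 12: stack=$ p  input=p $  — match p
Accept reached after 12 steps.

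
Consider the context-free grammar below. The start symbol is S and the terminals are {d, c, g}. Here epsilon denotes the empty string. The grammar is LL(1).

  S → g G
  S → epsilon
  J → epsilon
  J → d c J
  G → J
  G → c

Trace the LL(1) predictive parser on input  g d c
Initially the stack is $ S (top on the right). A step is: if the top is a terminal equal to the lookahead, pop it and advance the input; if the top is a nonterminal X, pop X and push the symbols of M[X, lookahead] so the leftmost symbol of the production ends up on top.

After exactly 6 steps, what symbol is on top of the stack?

     Stack    Input    Action
  1  $ S      g d c $  expand S → g G
  2  $ G g    g d c $  match g
  3  $ G      d c $    expand G → J
  4  $ J      d c $    expand J → d c J
  5  $ J c d  d c $    match d
  6  $ J c    c $      match c
Stack after step 6: $ J (top = J).

J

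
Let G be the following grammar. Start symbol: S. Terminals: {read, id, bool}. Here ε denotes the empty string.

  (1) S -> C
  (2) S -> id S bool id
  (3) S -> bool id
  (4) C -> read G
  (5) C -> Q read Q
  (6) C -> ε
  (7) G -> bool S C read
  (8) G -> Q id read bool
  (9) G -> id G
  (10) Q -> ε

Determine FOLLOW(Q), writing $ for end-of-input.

FIRST(Q) = {ε}
FIRST(C) = {ε, read}  (via Q read Q)
FIRST(G) = {bool, id}  (via Q id read bool)
FIRST(S) = {ε, bool, id, read}  (via C)
FOLLOW(S) includes $ since S is the start symbol.
FOLLOW(S): in S->id S bool id, S is followed by bool id with FIRST {bool}; in G->bool S C read, S is followed by C read with FIRST {read}. Thus FOLLOW(S) = {$, bool, read}.
FOLLOW(C): in S->C, the suffix after C is empty, so FOLLOW(C) ⊇ FOLLOW(S) = {$, bool, read}; in G->bool S C read, C is followed by read with FIRST {read}. Thus FOLLOW(C) = {$, bool, read}.
FOLLOW(G): in C->read G, the suffix after G is empty, so FOLLOW(G) ⊇ FOLLOW(C) = {$, bool, read}; in G->id G, the suffix after G is empty (adds nothing new). Thus FOLLOW(G) = {$, bool, read}.
FOLLOW(Q): in C->Q read Q (occurrence 1), Q is followed by read Q with FIRST {read}; in C->Q read Q (occurrence 2), the suffix after Q is empty, so FOLLOW(Q) ⊇ FOLLOW(C) = {$, bool, read}; in G->Q id read bool, Q is followed by id read bool with FIRST {id}. Thus FOLLOW(Q) = {$, bool, id, read}.

{$, bool, id, read}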